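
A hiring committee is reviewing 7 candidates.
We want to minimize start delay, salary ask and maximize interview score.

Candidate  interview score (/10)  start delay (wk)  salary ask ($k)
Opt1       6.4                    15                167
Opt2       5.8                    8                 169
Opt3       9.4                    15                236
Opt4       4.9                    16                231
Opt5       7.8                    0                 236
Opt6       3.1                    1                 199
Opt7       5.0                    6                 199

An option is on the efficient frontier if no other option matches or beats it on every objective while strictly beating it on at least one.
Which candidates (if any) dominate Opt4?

Opt1: interview score 6.4≥4.9, start delay 15≤16, salary ask 167≤231 — dominates Opt4.
Opt2: interview score 5.8≥4.9, start delay 8≤16, salary ask 169≤231 — dominates Opt4.
Opt7: interview score 5.0≥4.9, start delay 6≤16, salary ask 199≤231 — dominates Opt4.
Others (Opt3, Opt5, Opt6) are each worse than Opt4 on at least one objective.

Opt1, Opt2, Opt7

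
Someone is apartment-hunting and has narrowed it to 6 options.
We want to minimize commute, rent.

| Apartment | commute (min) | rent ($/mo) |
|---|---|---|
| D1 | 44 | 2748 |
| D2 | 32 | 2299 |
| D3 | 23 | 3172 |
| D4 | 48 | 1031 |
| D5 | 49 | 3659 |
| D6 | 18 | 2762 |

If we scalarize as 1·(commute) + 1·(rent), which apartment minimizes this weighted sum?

D1: 1·44 + 1·2748 = 2792
D2: 1·32 + 1·2299 = 2331
D3: 1·23 + 1·3172 = 3195
D4: 1·48 + 1·1031 = 1079
D5: 1·49 + 1·3659 = 3708
D6: 1·18 + 1·2762 = 2780
Lowest: D4 at 1079.

D4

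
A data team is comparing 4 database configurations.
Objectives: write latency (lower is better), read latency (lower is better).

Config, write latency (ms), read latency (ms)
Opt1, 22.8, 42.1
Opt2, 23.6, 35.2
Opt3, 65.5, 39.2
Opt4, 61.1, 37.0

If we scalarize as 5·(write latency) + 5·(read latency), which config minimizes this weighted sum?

Opt1: 5·22.8 + 5·42.1 = 324.5
Opt2: 5·23.6 + 5·35.2 = 294.0
Opt3: 5·65.5 + 5·39.2 = 523.5
Opt4: 5·61.1 + 5·37.0 = 490.5
Lowest: Opt2 at 294.0.

Opt2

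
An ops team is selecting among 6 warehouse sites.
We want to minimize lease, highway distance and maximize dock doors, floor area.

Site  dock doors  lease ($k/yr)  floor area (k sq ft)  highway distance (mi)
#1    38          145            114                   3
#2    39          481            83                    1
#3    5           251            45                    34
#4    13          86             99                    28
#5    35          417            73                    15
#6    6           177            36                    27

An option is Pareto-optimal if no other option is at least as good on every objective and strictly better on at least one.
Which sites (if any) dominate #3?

#1, #4

#1: dock doors 38≥5, lease 145≤251, floor area 114≥45, highway distance 3≤34 — dominates #3.
#4: dock doors 13≥5, lease 86≤251, floor area 99≥45, highway distance 28≤34 — dominates #3.
Others (#2, #5, #6) are each worse than #3 on at least one objective.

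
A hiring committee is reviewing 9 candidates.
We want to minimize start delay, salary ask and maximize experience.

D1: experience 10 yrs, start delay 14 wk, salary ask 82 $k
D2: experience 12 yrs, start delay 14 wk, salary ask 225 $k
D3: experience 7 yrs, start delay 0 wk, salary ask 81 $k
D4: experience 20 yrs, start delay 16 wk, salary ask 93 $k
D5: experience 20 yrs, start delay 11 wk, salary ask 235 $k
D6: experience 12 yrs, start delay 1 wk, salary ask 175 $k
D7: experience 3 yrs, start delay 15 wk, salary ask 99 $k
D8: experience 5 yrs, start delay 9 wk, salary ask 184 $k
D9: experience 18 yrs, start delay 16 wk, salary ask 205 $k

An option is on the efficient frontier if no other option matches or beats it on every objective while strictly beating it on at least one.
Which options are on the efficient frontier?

D1, D3, D4, D5, D6

D1: not dominated.
D2: dominated by D6 (experience 12≥12, start delay 1≤14, salary ask 175≤225).
D3: not dominated (best start delay).
D4: not dominated.
D5: not dominated.
D6: not dominated.
D7: dominated by D1 (experience 10≥3, start delay 14≤15, salary ask 82≤99).
D8: dominated by D3 (experience 7≥5, start delay 0≤9, salary ask 81≤184).
D9: dominated by D4 (experience 20≥18, start delay 16≤16, salary ask 93≤205).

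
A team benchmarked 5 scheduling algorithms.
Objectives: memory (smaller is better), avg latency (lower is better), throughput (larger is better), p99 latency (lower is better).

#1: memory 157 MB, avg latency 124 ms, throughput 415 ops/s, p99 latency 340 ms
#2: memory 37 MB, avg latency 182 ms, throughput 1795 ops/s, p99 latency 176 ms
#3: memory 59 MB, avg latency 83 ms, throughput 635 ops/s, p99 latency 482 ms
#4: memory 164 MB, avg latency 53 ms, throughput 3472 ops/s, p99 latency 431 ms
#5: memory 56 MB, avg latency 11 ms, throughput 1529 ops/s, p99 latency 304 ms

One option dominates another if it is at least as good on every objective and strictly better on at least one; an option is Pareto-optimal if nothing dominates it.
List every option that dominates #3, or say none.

#5: memory 56≤59, avg latency 11≤83, throughput 1529≥635, p99 latency 304≤482 — dominates #3.
Others (#1, #2, #4) are each worse than #3 on at least one objective.

#5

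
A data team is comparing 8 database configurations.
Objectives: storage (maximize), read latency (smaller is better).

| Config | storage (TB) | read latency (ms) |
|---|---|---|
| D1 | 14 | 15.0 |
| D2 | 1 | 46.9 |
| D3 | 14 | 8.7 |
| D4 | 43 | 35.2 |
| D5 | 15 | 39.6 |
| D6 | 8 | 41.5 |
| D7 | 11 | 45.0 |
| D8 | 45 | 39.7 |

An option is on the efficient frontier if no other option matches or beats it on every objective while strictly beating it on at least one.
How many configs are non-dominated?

D1: dominated by D3 (storage 14≥14, read latency 8.7≤15.0).
D2: dominated by D1 (storage 14≥1, read latency 15.0≤46.9).
D3: not dominated (best read latency).
D4: not dominated.
D5: dominated by D4 (storage 43≥15, read latency 35.2≤39.6).
D6: dominated by D1 (storage 14≥8, read latency 15.0≤41.5).
D7: dominated by D1 (storage 14≥11, read latency 15.0≤45.0).
D8: not dominated (best storage).
Pareto-optimal: D3, D4, D8 → 3.

3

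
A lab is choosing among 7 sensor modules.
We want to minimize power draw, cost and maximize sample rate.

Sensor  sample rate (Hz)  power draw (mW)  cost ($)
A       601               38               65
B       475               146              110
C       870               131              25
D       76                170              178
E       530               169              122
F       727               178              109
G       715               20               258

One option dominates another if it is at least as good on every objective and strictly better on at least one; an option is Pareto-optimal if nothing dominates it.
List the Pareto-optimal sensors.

A, C, G

A: not dominated.
B: dominated by A (sample rate 601≥475, power draw 38≤146, cost 65≤110).
C: not dominated (best sample rate).
D: dominated by A (sample rate 601≥76, power draw 38≤170, cost 65≤178).
E: dominated by A (sample rate 601≥530, power draw 38≤169, cost 65≤122).
F: dominated by C (sample rate 870≥727, power draw 131≤178, cost 25≤109).
G: not dominated (best power draw).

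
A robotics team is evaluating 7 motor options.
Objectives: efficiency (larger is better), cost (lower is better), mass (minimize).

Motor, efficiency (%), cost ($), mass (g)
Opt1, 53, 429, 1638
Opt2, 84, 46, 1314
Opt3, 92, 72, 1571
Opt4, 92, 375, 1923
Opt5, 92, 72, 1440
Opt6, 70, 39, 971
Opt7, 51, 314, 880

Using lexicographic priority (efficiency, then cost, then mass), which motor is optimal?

First maximize efficiency: best is 92, kept {Opt3, Opt4, Opt5}.
Then minimize cost: best is 72, kept {Opt3, Opt5}.
Then minimize mass: best is 1440, kept {Opt5}.

Opt5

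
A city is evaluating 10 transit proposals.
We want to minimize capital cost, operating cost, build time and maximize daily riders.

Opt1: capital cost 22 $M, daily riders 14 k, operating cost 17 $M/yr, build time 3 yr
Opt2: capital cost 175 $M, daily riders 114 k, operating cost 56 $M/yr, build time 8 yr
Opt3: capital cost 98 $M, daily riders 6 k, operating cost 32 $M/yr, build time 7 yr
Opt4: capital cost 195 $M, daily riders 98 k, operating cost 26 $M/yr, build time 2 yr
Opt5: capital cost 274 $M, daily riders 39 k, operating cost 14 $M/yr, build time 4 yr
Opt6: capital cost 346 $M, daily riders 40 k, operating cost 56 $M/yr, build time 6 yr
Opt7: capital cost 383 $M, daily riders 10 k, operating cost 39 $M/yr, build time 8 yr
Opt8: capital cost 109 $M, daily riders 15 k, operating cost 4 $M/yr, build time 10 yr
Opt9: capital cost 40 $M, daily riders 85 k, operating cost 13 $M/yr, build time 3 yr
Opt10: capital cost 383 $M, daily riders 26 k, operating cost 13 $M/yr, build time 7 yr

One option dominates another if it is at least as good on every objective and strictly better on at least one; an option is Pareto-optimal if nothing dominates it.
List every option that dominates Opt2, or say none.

none

Opt1: worse on daily riders (14 vs 114).
Opt3: worse on daily riders (6 vs 114).
Opt4: worse on capital cost (195 vs 175).
Opt5: worse on capital cost (274 vs 175).
Opt6: worse on capital cost (346 vs 175).
Opt7: worse on capital cost (383 vs 175).
Opt8: worse on daily riders (15 vs 114).
Opt9: worse on daily riders (85 vs 114).
Opt10: worse on capital cost (383 vs 175).
No option dominates Opt2.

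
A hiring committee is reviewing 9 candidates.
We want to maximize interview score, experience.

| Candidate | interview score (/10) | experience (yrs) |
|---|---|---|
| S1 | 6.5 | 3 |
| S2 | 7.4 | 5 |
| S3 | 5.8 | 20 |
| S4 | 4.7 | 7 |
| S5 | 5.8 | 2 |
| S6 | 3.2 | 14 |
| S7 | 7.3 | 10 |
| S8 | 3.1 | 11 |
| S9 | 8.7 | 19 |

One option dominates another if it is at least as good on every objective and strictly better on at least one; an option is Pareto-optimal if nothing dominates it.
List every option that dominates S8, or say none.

S3, S6, S9

S3: interview score 5.8≥3.1, experience 20≥11 — dominates S8.
S6: interview score 3.2≥3.1, experience 14≥11 — dominates S8.
S9: interview score 8.7≥3.1, experience 19≥11 — dominates S8.
Others (S1, S2, S4, S5, S7) are each worse than S8 on at least one objective.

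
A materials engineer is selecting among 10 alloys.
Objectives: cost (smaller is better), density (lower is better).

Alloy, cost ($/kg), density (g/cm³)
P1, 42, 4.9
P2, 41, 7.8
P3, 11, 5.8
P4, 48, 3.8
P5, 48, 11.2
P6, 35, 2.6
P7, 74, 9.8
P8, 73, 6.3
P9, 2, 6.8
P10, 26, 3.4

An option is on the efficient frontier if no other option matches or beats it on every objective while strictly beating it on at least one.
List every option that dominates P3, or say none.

P1: worse on cost (42 vs 11).
P2: worse on cost (41 vs 11).
P4: worse on cost (48 vs 11).
P5: worse on cost (48 vs 11).
P6: worse on cost (35 vs 11).
P7: worse on cost (74 vs 11).
P8: worse on cost (73 vs 11).
P9: worse on density (6.8 vs 5.8).
P10: worse on cost (26 vs 11).
No option dominates P3.

none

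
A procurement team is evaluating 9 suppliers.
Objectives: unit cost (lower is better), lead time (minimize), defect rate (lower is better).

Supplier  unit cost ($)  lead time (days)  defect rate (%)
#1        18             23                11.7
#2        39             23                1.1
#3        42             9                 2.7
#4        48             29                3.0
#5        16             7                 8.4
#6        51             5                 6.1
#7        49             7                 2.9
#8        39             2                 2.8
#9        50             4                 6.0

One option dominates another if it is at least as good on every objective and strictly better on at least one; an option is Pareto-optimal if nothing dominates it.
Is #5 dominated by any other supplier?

No

#1: worse on unit cost (18 vs 16).
#2: worse on unit cost (39 vs 16).
#3: worse on unit cost (42 vs 16).
#4: worse on unit cost (48 vs 16).
#6: worse on unit cost (51 vs 16).
#7: worse on unit cost (49 vs 16).
#8: worse on unit cost (39 vs 16).
#9: worse on unit cost (50 vs 16).
No option is at least as good as #5 on every objective and strictly better on one.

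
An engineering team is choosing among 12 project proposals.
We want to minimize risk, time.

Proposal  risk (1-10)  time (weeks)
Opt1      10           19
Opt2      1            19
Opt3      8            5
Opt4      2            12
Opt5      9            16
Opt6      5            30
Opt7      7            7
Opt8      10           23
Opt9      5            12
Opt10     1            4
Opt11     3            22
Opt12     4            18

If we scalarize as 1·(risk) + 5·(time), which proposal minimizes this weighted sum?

Opt10

Opt1: 1·10 + 5·19 = 105
Opt2: 1·1 + 5·19 = 96
Opt3: 1·8 + 5·5 = 33
Opt4: 1·2 + 5·12 = 62
Opt5: 1·9 + 5·16 = 89
Opt6: 1·5 + 5·30 = 155
Opt7: 1·7 + 5·7 = 42
Opt8: 1·10 + 5·23 = 125
Opt9: 1·5 + 5·12 = 65
Opt10: 1·1 + 5·4 = 21
Opt11: 1·3 + 5·22 = 113
Opt12: 1·4 + 5·18 = 94
Lowest: Opt10 at 21.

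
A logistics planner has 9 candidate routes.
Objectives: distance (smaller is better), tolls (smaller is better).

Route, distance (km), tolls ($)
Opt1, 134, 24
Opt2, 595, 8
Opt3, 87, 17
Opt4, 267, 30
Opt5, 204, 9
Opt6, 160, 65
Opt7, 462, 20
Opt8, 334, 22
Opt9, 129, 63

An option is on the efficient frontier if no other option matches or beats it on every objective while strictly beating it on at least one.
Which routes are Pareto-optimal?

Opt2, Opt3, Opt5

Opt1: dominated by Opt3 (distance 87≤134, tolls 17≤24).
Opt2: not dominated (best tolls).
Opt3: not dominated (best distance).
Opt4: dominated by Opt1 (distance 134≤267, tolls 24≤30).
Opt5: not dominated.
Opt6: dominated by Opt1 (distance 134≤160, tolls 24≤65).
Opt7: dominated by Opt3 (distance 87≤462, tolls 17≤20).
Opt8: dominated by Opt3 (distance 87≤334, tolls 17≤22).
Opt9: dominated by Opt3 (distance 87≤129, tolls 17≤63).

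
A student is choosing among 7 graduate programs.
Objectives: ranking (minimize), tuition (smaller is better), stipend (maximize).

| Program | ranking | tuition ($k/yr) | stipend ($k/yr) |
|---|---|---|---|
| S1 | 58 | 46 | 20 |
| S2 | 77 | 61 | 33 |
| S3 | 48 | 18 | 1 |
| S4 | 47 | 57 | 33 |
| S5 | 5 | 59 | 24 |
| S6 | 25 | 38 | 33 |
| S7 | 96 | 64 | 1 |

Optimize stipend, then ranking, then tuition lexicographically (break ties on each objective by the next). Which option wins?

First maximize stipend: best is 33, kept {S2, S4, S6}.
Then minimize ranking: best is 25, kept {S6}.

S6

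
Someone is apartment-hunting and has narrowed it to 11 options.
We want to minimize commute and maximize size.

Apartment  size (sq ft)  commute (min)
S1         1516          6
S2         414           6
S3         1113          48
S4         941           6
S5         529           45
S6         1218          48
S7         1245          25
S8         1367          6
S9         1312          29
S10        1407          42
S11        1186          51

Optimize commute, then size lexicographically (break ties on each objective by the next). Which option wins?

S1

First minimize commute: best is 6, kept {S1, S2, S4, S8}.
Then maximize size: best is 1516, kept {S1}.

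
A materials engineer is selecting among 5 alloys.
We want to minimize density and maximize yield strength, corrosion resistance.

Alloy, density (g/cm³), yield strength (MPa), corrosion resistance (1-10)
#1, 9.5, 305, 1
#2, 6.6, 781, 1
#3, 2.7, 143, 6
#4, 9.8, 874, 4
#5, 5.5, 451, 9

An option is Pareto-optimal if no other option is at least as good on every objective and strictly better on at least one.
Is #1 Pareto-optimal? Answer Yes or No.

#2 vs #1: density 6.6≤9.5, yield strength 781≥305, corrosion resistance 1≥1 — #2 is at least as good on every objective and strictly better on at least one, so #2 dominates #1.

No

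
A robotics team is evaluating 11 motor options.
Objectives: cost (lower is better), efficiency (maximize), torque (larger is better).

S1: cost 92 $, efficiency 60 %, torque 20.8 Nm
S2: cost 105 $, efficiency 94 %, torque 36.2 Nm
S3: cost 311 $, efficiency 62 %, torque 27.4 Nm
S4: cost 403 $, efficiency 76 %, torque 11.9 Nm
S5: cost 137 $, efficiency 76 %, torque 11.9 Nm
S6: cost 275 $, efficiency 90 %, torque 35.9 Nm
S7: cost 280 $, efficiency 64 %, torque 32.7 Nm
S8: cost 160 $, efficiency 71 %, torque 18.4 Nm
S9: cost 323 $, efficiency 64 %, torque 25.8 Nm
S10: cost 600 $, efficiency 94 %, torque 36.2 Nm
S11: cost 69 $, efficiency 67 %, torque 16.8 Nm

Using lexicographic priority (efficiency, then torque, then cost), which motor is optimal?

First maximize efficiency: best is 94, kept {S2, S10}.
Then maximize torque: best is 36.2, kept {S2, S10}.
Then minimize cost: best is 105, kept {S2}.

S2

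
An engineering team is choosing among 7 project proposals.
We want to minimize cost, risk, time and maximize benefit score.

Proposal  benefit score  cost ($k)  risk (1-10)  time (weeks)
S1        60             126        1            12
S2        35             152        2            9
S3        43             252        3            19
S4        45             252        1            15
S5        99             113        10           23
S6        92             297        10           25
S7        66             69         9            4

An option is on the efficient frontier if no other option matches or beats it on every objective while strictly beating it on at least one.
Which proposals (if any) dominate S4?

S1: benefit score 60≥45, cost 126≤252, risk 1≤1, time 12≤15 — dominates S4.
Others (S2, S3, S5, S6, S7) are each worse than S4 on at least one objective.

S1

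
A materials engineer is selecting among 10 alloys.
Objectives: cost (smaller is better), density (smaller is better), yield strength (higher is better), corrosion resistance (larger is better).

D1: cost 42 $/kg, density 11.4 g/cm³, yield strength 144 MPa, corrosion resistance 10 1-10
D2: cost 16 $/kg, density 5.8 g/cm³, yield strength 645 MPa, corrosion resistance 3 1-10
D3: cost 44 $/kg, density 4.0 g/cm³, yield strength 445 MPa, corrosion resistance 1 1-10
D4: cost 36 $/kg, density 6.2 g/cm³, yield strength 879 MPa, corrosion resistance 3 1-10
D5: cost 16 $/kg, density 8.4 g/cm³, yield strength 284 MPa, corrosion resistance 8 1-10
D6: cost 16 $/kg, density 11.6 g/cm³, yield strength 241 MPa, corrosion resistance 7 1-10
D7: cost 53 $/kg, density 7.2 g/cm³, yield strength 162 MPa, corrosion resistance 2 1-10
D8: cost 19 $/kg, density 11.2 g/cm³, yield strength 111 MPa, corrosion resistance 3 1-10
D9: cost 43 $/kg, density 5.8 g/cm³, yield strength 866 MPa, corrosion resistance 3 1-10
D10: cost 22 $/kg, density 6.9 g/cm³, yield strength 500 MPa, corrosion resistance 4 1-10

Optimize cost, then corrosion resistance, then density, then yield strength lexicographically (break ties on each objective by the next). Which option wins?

First minimize cost: best is 16, kept {D2, D5, D6}.
Then maximize corrosion resistance: best is 8, kept {D5}.

D5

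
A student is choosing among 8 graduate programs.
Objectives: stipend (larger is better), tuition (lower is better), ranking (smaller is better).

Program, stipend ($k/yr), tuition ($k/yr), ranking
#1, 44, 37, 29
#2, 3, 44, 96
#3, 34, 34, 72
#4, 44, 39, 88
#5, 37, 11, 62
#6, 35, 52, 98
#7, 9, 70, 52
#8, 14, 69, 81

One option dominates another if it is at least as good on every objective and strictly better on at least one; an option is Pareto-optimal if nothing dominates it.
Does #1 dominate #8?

#1 vs #8: stipend 44≥14, tuition 37≤69, ranking 29≤81 — #1 is at least as good on every objective with at least one strict improvement.

Yes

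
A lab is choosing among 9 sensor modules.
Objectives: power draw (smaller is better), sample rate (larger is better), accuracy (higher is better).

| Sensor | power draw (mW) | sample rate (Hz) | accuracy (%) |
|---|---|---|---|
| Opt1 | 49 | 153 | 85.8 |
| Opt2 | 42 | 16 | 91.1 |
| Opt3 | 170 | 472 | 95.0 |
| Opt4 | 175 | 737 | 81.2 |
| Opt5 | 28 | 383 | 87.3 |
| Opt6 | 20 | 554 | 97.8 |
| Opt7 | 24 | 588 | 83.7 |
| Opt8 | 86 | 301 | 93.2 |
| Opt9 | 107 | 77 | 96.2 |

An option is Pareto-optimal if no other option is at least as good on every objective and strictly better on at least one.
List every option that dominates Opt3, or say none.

Opt6: power draw 20≤170, sample rate 554≥472, accuracy 97.8≥95.0 — dominates Opt3.
Others (Opt1, Opt2, Opt4, Opt5, Opt7, Opt8, Opt9) are each worse than Opt3 on at least one objective.

Opt6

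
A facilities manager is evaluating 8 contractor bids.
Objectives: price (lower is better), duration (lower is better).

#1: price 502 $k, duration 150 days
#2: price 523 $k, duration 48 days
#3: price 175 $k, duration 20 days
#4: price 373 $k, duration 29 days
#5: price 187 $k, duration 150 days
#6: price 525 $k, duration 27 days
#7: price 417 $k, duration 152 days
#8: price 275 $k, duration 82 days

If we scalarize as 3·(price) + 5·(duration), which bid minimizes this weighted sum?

#1: 3·502 + 5·150 = 2256
#2: 3·523 + 5·48 = 1809
#3: 3·175 + 5·20 = 625
#4: 3·373 + 5·29 = 1264
#5: 3·187 + 5·150 = 1311
#6: 3·525 + 5·27 = 1710
#7: 3·417 + 5·152 = 2011
#8: 3·275 + 5·82 = 1235
Lowest: #3 at 625.

#3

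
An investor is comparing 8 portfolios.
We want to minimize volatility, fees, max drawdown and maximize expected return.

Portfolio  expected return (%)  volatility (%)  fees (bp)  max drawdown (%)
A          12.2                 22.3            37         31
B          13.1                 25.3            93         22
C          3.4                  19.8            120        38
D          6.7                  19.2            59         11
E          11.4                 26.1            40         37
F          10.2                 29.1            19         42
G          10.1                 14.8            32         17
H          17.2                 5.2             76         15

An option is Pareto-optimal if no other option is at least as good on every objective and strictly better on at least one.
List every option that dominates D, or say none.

A: worse on volatility (22.3 vs 19.2).
B: worse on volatility (25.3 vs 19.2).
C: worse on expected return (3.4 vs 6.7).
E: worse on volatility (26.1 vs 19.2).
F: worse on volatility (29.1 vs 19.2).
G: worse on max drawdown (17 vs 11).
H: worse on fees (76 vs 59).
No option dominates D.

none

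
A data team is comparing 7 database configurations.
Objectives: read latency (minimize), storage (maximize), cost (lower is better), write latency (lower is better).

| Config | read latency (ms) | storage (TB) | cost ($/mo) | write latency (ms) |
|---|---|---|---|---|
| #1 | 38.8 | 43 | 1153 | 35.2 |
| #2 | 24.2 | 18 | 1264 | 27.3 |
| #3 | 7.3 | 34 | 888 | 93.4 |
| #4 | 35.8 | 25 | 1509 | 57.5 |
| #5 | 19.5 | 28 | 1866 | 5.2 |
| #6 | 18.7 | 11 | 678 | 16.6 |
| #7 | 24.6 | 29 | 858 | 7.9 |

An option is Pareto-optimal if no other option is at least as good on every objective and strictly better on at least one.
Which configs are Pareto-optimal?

#1, #2, #3, #5, #6, #7

#1: not dominated (best storage).
#2: not dominated.
#3: not dominated (best read latency).
#4: dominated by #7 (read latency 24.6≤35.8, storage 29≥25, cost 858≤1509, write latency 7.9≤57.5).
#5: not dominated (best write latency).
#6: not dominated (best cost).
#7: not dominated.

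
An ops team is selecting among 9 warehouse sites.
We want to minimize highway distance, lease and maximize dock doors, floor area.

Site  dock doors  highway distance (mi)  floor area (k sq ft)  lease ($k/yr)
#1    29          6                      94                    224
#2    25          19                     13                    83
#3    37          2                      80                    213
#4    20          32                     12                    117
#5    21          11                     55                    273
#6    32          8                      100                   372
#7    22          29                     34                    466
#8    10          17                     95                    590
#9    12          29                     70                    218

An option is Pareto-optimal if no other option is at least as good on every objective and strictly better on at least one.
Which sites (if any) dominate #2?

#1: worse on lease (224 vs 83).
#3: worse on lease (213 vs 83).
#4: worse on dock doors (20 vs 25).
#5: worse on dock doors (21 vs 25).
#6: worse on lease (372 vs 83).
#7: worse on dock doors (22 vs 25).
#8: worse on dock doors (10 vs 25).
#9: worse on dock doors (12 vs 25).
No option dominates #2.

none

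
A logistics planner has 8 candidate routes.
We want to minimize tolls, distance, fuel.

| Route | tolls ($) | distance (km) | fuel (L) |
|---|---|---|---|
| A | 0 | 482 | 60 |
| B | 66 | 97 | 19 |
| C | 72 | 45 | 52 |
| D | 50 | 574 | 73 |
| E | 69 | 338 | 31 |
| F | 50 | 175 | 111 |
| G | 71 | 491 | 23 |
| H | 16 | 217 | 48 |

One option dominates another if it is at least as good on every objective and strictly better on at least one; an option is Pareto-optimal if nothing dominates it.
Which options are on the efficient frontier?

A: not dominated (best tolls).
B: not dominated (best fuel).
C: not dominated (best distance).
D: dominated by A (tolls 0≤50, distance 482≤574, fuel 60≤73).
E: dominated by B (tolls 66≤69, distance 97≤338, fuel 19≤31).
F: not dominated.
G: dominated by B (tolls 66≤71, distance 97≤491, fuel 19≤23).
H: not dominated.

A, B, C, F, H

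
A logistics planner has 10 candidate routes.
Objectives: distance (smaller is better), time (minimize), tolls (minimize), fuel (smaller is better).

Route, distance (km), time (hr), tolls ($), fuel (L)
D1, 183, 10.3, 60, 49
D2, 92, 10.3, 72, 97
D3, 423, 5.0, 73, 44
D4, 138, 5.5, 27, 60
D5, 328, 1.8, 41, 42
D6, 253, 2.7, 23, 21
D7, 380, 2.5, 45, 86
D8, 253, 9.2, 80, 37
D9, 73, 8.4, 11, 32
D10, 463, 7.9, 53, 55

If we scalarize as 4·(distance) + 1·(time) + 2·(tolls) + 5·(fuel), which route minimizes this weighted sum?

D9

D1: 4·183 + 1·10.3 + 2·60 + 5·49 = 1107.3
D2: 4·92 + 1·10.3 + 2·72 + 5·97 = 1007.3
D3: 4·423 + 1·5.0 + 2·73 + 5·44 = 2063.0
D4: 4·138 + 1·5.5 + 2·27 + 5·60 = 911.5
D5: 4·328 + 1·1.8 + 2·41 + 5·42 = 1605.8
D6: 4·253 + 1·2.7 + 2·23 + 5·21 = 1165.7
D7: 4·380 + 1·2.5 + 2·45 + 5·86 = 2042.5
D8: 4·253 + 1·9.2 + 2·80 + 5·37 = 1366.2
D9: 4·73 + 1·8.4 + 2·11 + 5·32 = 482.4
D10: 4·463 + 1·7.9 + 2·53 + 5·55 = 2240.9
Lowest: D9 at 482.4.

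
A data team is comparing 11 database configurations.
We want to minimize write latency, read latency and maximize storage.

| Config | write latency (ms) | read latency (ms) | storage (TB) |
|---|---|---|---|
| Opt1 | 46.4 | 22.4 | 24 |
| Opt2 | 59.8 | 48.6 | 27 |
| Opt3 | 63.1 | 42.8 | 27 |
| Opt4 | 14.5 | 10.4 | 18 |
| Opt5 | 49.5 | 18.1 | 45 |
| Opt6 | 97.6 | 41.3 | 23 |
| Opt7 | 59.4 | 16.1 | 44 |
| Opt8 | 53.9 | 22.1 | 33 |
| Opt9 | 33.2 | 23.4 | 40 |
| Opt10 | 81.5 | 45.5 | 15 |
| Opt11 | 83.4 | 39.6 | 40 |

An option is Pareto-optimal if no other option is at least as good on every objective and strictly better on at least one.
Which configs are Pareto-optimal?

Opt1, Opt4, Opt5, Opt7, Opt9

Opt1: not dominated.
Opt2: dominated by Opt5 (write latency 49.5≤59.8, read latency 18.1≤48.6, storage 45≥27).
Opt3: dominated by Opt5 (write latency 49.5≤63.1, read latency 18.1≤42.8, storage 45≥27).
Opt4: not dominated (best write latency).
Opt5: not dominated (best storage).
Opt6: dominated by Opt1 (write latency 46.4≤97.6, read latency 22.4≤41.3, storage 24≥23).
Opt7: not dominated.
Opt8: dominated by Opt5 (write latency 49.5≤53.9, read latency 18.1≤22.1, storage 45≥33).
Opt9: not dominated.
Opt10: dominated by Opt1 (write latency 46.4≤81.5, read latency 22.4≤45.5, storage 24≥15).
Opt11: dominated by Opt5 (write latency 49.5≤83.4, read latency 18.1≤39.6, storage 45≥40).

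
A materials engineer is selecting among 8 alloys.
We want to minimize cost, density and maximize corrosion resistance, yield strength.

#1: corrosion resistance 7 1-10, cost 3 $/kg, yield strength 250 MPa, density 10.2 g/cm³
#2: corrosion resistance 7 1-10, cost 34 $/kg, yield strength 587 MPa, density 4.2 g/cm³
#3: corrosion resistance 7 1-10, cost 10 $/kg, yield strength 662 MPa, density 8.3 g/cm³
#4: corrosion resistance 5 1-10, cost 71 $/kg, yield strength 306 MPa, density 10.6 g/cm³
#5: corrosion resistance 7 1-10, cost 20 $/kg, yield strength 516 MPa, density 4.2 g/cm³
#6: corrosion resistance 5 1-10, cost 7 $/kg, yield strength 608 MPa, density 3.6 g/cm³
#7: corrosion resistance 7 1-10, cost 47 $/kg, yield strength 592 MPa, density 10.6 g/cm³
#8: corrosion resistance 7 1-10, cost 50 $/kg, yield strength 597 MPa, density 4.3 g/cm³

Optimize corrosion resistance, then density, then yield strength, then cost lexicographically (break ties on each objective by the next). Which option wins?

First maximize corrosion resistance: best is 7, kept {#1, #2, #3, #5, #7, #8}.
Then minimize density: best is 4.2, kept {#2, #5}.
Then maximize yield strength: best is 587, kept {#2}.

#2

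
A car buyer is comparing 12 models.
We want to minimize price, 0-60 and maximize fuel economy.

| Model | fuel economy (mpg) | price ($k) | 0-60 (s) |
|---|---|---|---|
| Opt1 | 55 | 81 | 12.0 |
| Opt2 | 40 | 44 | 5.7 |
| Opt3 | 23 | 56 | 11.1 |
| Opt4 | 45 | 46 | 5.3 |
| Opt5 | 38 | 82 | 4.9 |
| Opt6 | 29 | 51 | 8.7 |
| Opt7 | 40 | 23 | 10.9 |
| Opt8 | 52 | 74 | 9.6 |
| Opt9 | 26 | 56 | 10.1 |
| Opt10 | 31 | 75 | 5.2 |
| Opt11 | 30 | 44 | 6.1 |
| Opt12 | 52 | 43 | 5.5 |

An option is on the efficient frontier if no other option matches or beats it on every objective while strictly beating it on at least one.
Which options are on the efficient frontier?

Opt1: not dominated (best fuel economy).
Opt2: dominated by Opt12 (fuel economy 52≥40, price 43≤44, 0-60 5.5≤5.7).
Opt3: dominated by Opt2 (fuel economy 40≥23, price 44≤56, 0-60 5.7≤11.1).
Opt4: not dominated.
Opt5: not dominated (best 0-60).
Opt6: dominated by Opt2 (fuel economy 40≥29, price 44≤51, 0-60 5.7≤8.7).
Opt7: not dominated (best price).
Opt8: dominated by Opt12 (fuel economy 52≥52, price 43≤74, 0-60 5.5≤9.6).
Opt9: dominated by Opt2 (fuel economy 40≥26, price 44≤56, 0-60 5.7≤10.1).
Opt10: not dominated.
Opt11: dominated by Opt2 (fuel economy 40≥30, price 44≤44, 0-60 5.7≤6.1).
Opt12: not dominated.

Opt1, Opt4, Opt5, Opt7, Opt10, Opt12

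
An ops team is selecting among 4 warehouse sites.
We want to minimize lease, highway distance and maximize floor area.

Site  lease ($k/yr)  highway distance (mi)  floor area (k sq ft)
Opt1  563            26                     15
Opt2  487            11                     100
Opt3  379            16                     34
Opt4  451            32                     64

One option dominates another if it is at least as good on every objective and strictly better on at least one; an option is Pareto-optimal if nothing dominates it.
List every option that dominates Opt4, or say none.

Opt1: worse on lease (563 vs 451).
Opt2: worse on lease (487 vs 451).
Opt3: worse on floor area (34 vs 64).
No option dominates Opt4.

none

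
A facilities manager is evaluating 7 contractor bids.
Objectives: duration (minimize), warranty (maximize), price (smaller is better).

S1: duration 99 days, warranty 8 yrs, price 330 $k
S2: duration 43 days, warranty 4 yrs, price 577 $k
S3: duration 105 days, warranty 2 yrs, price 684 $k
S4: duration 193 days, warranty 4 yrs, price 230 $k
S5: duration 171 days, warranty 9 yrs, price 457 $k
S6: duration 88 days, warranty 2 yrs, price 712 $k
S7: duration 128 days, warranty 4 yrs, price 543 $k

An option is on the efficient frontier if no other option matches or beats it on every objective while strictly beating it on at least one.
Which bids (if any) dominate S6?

S2

S2: duration 43≤88, warranty 4≥2, price 577≤712 — dominates S6.
Others (S1, S3, S4, S5, S7) are each worse than S6 on at least one objective.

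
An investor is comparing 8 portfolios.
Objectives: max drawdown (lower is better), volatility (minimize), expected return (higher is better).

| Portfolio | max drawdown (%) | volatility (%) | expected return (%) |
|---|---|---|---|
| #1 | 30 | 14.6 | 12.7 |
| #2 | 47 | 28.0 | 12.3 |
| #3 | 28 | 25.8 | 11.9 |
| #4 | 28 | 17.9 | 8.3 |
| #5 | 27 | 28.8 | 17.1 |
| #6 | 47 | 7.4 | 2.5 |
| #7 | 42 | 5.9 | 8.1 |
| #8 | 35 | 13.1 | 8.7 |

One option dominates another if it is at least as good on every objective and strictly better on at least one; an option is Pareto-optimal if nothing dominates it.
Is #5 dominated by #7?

#7 vs #5: #7 is worse on max drawdown (42 vs 27), so it does not dominate #5.

No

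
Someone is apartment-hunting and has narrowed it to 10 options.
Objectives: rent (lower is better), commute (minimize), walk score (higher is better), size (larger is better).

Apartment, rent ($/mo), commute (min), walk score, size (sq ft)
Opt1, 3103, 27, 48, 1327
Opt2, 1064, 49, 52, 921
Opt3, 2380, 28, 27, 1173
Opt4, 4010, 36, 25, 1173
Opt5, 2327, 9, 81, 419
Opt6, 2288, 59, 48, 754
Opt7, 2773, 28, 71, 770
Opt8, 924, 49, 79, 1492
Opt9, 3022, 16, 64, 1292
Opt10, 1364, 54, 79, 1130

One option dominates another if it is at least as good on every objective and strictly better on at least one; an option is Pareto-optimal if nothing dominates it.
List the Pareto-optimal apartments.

Opt1, Opt3, Opt5, Opt7, Opt8, Opt9

Opt1: not dominated.
Opt2: dominated by Opt8 (rent 924≤1064, commute 49≤49, walk score 79≥52, size 1492≥921).
Opt3: not dominated.
Opt4: dominated by Opt1 (rent 3103≤4010, commute 27≤36, walk score 48≥25, size 1327≥1173).
Opt5: not dominated (best commute).
Opt6: dominated by Opt2 (rent 1064≤2288, commute 49≤59, walk score 52≥48, size 921≥754).
Opt7: not dominated.
Opt8: not dominated (best rent).
Opt9: not dominated.
Opt10: dominated by Opt8 (rent 924≤1364, commute 49≤54, walk score 79≥79, size 1492≥1130).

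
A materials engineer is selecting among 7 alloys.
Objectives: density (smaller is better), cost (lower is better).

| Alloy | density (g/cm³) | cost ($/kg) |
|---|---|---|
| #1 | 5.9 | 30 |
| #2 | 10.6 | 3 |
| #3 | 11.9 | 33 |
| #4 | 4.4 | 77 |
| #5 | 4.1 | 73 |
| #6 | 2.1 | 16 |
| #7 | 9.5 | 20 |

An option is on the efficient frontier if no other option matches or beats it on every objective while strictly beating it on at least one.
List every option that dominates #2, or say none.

none

#1: worse on cost (30 vs 3).
#3: worse on density (11.9 vs 10.6).
#4: worse on cost (77 vs 3).
#5: worse on cost (73 vs 3).
#6: worse on cost (16 vs 3).
#7: worse on cost (20 vs 3).
No option dominates #2.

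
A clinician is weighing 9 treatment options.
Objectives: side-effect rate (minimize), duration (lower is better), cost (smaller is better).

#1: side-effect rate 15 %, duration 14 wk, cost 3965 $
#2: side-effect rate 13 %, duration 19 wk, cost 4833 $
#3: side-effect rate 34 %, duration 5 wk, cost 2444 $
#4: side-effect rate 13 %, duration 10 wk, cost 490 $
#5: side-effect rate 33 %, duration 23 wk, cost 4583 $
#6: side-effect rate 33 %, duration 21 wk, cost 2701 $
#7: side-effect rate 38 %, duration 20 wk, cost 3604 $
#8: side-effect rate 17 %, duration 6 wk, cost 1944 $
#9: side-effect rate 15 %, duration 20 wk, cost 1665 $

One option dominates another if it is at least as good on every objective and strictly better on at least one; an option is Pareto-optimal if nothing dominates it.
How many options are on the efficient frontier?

#1: dominated by #4 (side-effect rate 13≤15, duration 10≤14, cost 490≤3965).
#2: dominated by #4 (side-effect rate 13≤13, duration 10≤19, cost 490≤4833).
#3: not dominated (best duration).
#4: not dominated (best cost).
#5: dominated by #1 (side-effect rate 15≤33, duration 14≤23, cost 3965≤4583).
#6: dominated by #4 (side-effect rate 13≤33, duration 10≤21, cost 490≤2701).
#7: dominated by #3 (side-effect rate 34≤38, duration 5≤20, cost 2444≤3604).
#8: not dominated.
#9: dominated by #4 (side-effect rate 13≤15, duration 10≤20, cost 490≤1665).
Pareto-optimal: #3, #4, #8 → 3.

3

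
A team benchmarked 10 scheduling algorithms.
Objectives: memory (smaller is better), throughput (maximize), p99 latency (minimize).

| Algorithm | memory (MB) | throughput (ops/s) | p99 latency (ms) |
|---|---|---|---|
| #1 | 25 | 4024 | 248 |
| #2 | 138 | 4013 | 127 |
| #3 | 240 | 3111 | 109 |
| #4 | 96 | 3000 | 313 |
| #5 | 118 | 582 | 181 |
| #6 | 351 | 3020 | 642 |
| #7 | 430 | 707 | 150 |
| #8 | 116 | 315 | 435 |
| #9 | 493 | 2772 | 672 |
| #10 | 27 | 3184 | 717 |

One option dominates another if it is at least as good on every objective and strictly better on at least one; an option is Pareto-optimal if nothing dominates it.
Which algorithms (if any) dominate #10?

#1: memory 25≤27, throughput 4024≥3184, p99 latency 248≤717 — dominates #10.
Others (#2, #3, #4, #5, #6, #7, #8, #9) are each worse than #10 on at least one objective.

#1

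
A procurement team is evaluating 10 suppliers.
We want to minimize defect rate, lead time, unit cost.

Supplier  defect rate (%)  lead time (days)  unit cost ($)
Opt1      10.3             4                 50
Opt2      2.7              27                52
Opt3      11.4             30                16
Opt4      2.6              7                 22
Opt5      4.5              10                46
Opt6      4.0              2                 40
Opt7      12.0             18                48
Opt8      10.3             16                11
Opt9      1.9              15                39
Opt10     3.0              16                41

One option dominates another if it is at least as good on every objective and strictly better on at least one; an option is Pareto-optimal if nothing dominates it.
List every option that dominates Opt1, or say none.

Opt6: defect rate 4.0≤10.3, lead time 2≤4, unit cost 40≤50 — dominates Opt1.
Others (Opt2, Opt3, Opt4, Opt5, Opt7, Opt8, Opt9, Opt10) are each worse than Opt1 on at least one objective.

Opt6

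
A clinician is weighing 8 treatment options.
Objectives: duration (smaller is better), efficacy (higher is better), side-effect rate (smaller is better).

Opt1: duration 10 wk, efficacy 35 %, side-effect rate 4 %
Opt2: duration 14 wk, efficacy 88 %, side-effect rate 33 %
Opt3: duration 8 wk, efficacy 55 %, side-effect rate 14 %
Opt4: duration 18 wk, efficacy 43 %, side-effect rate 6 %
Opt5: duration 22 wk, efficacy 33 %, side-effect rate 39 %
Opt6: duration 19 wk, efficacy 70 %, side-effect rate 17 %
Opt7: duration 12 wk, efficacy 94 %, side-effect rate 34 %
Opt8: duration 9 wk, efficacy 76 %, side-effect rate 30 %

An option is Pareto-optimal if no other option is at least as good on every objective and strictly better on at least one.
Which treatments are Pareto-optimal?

Opt1: not dominated (best side-effect rate).
Opt2: not dominated.
Opt3: not dominated (best duration).
Opt4: not dominated.
Opt5: dominated by Opt1 (duration 10≤22, efficacy 35≥33, side-effect rate 4≤39).
Opt6: not dominated.
Opt7: not dominated (best efficacy).
Opt8: not dominated.

Opt1, Opt2, Opt3, Opt4, Opt6, Opt7, Opt8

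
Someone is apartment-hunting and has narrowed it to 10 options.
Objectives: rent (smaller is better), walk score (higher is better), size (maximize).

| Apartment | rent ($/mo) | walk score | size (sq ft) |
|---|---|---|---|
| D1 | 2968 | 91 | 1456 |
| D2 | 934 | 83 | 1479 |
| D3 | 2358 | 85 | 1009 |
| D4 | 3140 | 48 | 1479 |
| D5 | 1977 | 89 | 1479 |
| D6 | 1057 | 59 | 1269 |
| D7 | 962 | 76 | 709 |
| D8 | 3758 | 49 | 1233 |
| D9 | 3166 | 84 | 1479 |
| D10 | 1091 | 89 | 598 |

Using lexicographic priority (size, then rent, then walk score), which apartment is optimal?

First maximize size: best is 1479, kept {D2, D4, D5, D9}.
Then minimize rent: best is 934, kept {D2}.

D2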